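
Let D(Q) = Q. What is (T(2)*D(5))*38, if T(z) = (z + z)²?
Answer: 3040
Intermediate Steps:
T(z) = 4*z² (T(z) = (2*z)² = 4*z²)
(T(2)*D(5))*38 = ((4*2²)*5)*38 = ((4*4)*5)*38 = (16*5)*38 = 80*38 = 3040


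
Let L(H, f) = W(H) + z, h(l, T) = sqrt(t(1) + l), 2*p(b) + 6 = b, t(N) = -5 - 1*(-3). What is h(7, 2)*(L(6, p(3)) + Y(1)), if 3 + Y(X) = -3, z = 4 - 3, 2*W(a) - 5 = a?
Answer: sqrt(5)/2 ≈ 1.1180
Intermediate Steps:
t(N) = -2 (t(N) = -5 + 3 = -2)
p(b) = -3 + b/2
W(a) = 5/2 + a/2
z = 1
Y(X) = -6 (Y(X) = -3 - 3 = -6)
h(l, T) = sqrt(-2 + l)
L(H, f) = 7/2 + H/2 (L(H, f) = (5/2 + H/2) + 1 = 7/2 + H/2)
h(7, 2)*(L(6, p(3)) + Y(1)) = sqrt(-2 + 7)*((7/2 + (1/2)*6) - 6) = sqrt(5)*((7/2 + 3) - 6) = sqrt(5)*(13/2 - 6) = sqrt(5)*(1/2) = sqrt(5)/2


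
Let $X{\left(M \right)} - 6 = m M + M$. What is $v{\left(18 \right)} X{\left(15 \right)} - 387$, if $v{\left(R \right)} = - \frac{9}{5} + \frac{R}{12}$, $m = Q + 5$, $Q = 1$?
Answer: $- \frac{4203}{10} \approx -420.3$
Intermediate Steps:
$m = 6$ ($m = 1 + 5 = 6$)
$X{\left(M \right)} = 6 + 7 M$ ($X{\left(M \right)} = 6 + \left(6 M + M\right) = 6 + 7 M$)
$v{\left(R \right)} = - \frac{9}{5} + \frac{R}{12}$ ($v{\left(R \right)} = \left(-9\right) \frac{1}{5} + R \frac{1}{12} = - \frac{9}{5} + \frac{R}{12}$)
$v{\left(18 \right)} X{\left(15 \right)} - 387 = \left(- \frac{9}{5} + \frac{1}{12} \cdot 18\right) \left(6 + 7 \cdot 15\right) - 387 = \left(- \frac{9}{5} + \frac{3}{2}\right) \left(6 + 105\right) - 387 = \left(- \frac{3}{10}\right) 111 - 387 = - \frac{333}{10} - 387 = - \frac{4203}{10}$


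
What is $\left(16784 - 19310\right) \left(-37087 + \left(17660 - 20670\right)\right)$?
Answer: $101285022$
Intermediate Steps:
$\left(16784 - 19310\right) \left(-37087 + \left(17660 - 20670\right)\right) = - 2526 \left(-37087 - 3010\right) = \left(-2526\right) \left(-40097\right) = 101285022$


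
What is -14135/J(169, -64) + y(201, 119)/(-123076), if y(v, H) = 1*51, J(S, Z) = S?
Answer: -1739687879/20799844 ≈ -83.639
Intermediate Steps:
y(v, H) = 51
-14135/J(169, -64) + y(201, 119)/(-123076) = -14135/169 + 51/(-123076) = -14135*1/169 + 51*(-1/123076) = -14135/169 - 51/123076 = -1739687879/20799844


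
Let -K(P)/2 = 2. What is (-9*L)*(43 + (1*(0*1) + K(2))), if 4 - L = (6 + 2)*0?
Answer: -1404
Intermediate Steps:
K(P) = -4 (K(P) = -2*2 = -4)
L = 4 (L = 4 - (6 + 2)*0 = 4 - 8*0 = 4 - 1*0 = 4 + 0 = 4)
(-9*L)*(43 + (1*(0*1) + K(2))) = (-9*4)*(43 + (1*(0*1) - 4)) = -36*(43 + (1*0 - 4)) = -36*(43 + (0 - 4)) = -36*(43 - 4) = -36*39 = -1404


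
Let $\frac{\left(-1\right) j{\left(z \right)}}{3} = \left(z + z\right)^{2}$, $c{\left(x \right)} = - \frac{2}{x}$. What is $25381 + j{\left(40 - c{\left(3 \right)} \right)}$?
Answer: $\frac{16607}{3} \approx 5535.7$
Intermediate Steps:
$j{\left(z \right)} = - 12 z^{2}$ ($j{\left(z \right)} = - 3 \left(z + z\right)^{2} = - 3 \left(2 z\right)^{2} = - 3 \cdot 4 z^{2} = - 12 z^{2}$)
$25381 + j{\left(40 - c{\left(3 \right)} \right)} = 25381 - 12 \left(40 - - \frac{2}{3}\right)^{2} = 25381 - 12 \left(40 + \frac{2}{3}\right)^{2} = 25381 - 12 \left(\frac{122}{3}\right)^{2} = 25381 - \frac{59536}{3} = \frac{16607}{3}$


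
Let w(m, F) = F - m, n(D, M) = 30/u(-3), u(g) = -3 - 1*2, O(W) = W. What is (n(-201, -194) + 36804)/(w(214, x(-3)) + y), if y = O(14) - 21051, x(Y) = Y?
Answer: -18399/10627 ≈ -1.7313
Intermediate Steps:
u(g) = -5 (u(g) = -3 - 2 = -5)
n(D, M) = -6 (n(D, M) = 30/(-5) = 30*(-⅕) = -6)
y = -21037 (y = 14 - 21051 = -21037)
(n(-201, -194) + 36804)/(w(214, x(-3)) + y) = (-6 + 36804)/((-3 - 1*214) - 21037) = 36798/((-3 - 214) - 21037) = 36798/(-217 - 21037) = 36798/(-21254) = 36798*(-1/21254) = -18399/10627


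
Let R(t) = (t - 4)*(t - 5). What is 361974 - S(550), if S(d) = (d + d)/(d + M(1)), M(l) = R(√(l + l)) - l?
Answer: 117959097046/325879 - 9900*√2/325879 ≈ 3.6197e+5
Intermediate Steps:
R(t) = (-5 + t)*(-4 + t) (R(t) = (-4 + t)*(-5 + t) = (-5 + t)*(-4 + t))
M(l) = 20 + l - 9*√2*√l (M(l) = (20 + (√(l + l))² - 9*√(l + l)) - l = (20 + (√(2*l))² - 9*√2*√l) - l = (20 + (√2*√l)² - 9*√2*√l) - l = (20 + 2*l - 9*√2*√l) - l = 20 + l - 9*√2*√l)
S(d) = 2*d/(21 + d - 9*√2) (S(d) = (d + d)/(d + (20 + 1 - 9*√2*√1)) = (2*d)/(d + (20 + 1 - 9*√2*1)) = (2*d)/(d + (20 + 1 - 9*√2)) = (2*d)/(d + (21 - 9*√2)) = (2*d)/(21 + d - 9*√2) = 2*d/(21 + d - 9*√2))
361974 - S(550) = 361974 - 2*550/(21 + 550 - 9*√2) = 361974 - 2*550/(571 - 9*√2) = 361974 - 1100/(571 - 9*√2)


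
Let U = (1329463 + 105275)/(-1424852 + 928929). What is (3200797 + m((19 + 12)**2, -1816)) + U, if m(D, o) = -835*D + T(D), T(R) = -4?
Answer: 1189399459696/495923 ≈ 2.3984e+6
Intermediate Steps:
U = -1434738/495923 (U = 1434738/(-495923) = 1434738*(-1/495923) = -1434738/495923 ≈ -2.8931)
m(D, o) = -4 - 835*D (m(D, o) = -835*D - 4 = -4 - 835*D)
(3200797 + m((19 + 12)**2, -1816)) + U = (3200797 + (-4 - 835*(19 + 12)**2)) - 1434738/495923 = (3200797 + (-4 - 835*31**2)) - 1434738/495923 = (3200797 + (-4 - 835*961)) - 1434738/495923 = (3200797 + (-4 - 802435)) - 1434738/495923 = (3200797 - 802439) - 1434738/495923 = 2398358 - 1434738/495923 = 1189399459696/495923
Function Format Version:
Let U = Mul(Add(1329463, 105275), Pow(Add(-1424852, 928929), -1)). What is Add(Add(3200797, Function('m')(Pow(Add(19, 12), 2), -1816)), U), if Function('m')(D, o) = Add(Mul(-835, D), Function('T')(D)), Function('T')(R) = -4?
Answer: Rational(1189399459696, 495923) ≈ 2.3984e+6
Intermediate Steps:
U = Rational(-1434738, 495923) (U = Mul(1434738, Pow(-495923, -1)) = Mul(1434738, Rational(-1, 495923)) = Rational(-1434738, 495923) ≈ -2.8931)
Function('m')(D, o) = Add(-4, Mul(-835, D)) (Function('m')(D, o) = Add(Mul(-835, D), -4) = Add(-4, Mul(-835, D)))
Add(Add(3200797, Function('m')(Pow(Add(19, 12), 2), -1816)), U) = Add(Add(3200797, Add(-4, Mul(-835, Pow(Add(19, 12), 2)))), Rational(-1434738, 495923)) = Add(Add(3200797, Add(-4, Mul(-835, Pow(31, 2)))), Rational(-1434738, 495923)) = Add(Add(3200797, Add(-4, Mul(-835, 961))), Rational(-1434738, 495923)) = Add(Add(3200797, Add(-4, -802435)), Rational(-1434738, 495923)) = Add(Add(3200797, -802439), Rational(-1434738, 495923)) = Add(2398358, Rational(-1434738, 495923)) = Rational(1189399459696, 495923)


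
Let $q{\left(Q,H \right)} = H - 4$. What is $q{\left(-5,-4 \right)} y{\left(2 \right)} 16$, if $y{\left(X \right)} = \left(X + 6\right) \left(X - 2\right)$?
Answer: $0$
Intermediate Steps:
$q{\left(Q,H \right)} = -4 + H$
$y{\left(X \right)} = \left(-2 + X\right) \left(6 + X\right)$ ($y{\left(X \right)} = \left(6 + X\right) \left(-2 + X\right) = \left(-2 + X\right) \left(6 + X\right)$)
$q{\left(-5,-4 \right)} y{\left(2 \right)} 16 = \left(-4 - 4\right) \left(-12 + 2^{2} + 4 \cdot 2\right) 16 = - 8 \left(-12 + 4 + 8\right) 16 = \left(-8\right) 0 \cdot 16 = 0 \cdot 16 = 0$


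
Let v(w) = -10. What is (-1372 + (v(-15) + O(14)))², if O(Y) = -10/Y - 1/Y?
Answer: 374770881/196 ≈ 1.9121e+6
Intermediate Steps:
O(Y) = -11/Y
(-1372 + (v(-15) + O(14)))² = (-1372 + (-10 - 11/14))² = (-1372 - 151/14)² = (-19359/14)² = 374770881/196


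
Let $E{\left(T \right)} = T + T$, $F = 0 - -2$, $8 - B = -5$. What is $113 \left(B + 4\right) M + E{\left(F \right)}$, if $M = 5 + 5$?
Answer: $19214$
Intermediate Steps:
$B = 13$ ($B = 8 - -5 = 8 + 5 = 13$)
$F = 2$ ($F = 0 + 2 = 2$)
$M = 10$
$E{\left(T \right)} = 2 T$
$113 \left(B + 4\right) M + E{\left(F \right)} = 113 \left(13 + 4\right) 10 + 2 \cdot 2 = 113 \cdot 17 \cdot 10 + 4 = 113 \cdot 170 + 4 = 19210 + 4 = 19214$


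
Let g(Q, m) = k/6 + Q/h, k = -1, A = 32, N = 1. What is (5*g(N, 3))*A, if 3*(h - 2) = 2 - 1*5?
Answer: 400/3 ≈ 133.33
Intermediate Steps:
h = 1 (h = 2 + (2 - 1*5)/3 = 2 + (2 - 5)/3 = 2 + (1/3)*(-3) = 2 - 1 = 1)
g(Q, m) = -1/6 + Q (g(Q, m) = -1/6 + Q/1 = -1*1/6 + Q*1 = -1/6 + Q)
(5*g(N, 3))*A = (5*(-1/6 + 1))*32 = (5*(5/6))*32 = (25/6)*32 = 400/3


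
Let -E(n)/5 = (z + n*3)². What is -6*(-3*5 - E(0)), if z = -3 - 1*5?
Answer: -1830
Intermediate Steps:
z = -8 (z = -3 - 5 = -8)
E(n) = -5*(-8 + 3*n)² (E(n) = -5*(-8 + n*3)² = -5*(-8 + 3*n)²)
-6*(-3*5 - E(0)) = -6*(-3*5 - (-5)*(-8 + 3*0)²) = -6*(-15 - (-5)*(-8 + 0)²) = -6*(-15 - (-5)*(-8)²) = -6*(-15 - (-5)*64) = -6*(-15 - 1*(-320)) = -6*(-15 + 320) = -6*305 = -1830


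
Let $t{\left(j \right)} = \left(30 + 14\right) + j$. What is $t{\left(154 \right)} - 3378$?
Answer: $-3180$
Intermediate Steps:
$t{\left(j \right)} = 44 + j$
$t{\left(154 \right)} - 3378 = \left(44 + 154\right) - 3378 = 198 - 3378 = -3180$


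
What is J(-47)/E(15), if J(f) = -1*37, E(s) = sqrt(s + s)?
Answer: -37*sqrt(30)/30 ≈ -6.7552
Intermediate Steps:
E(s) = sqrt(2)*sqrt(s) (E(s) = sqrt(2*s) = sqrt(2)*sqrt(s))
J(f) = -37
J(-47)/E(15) = -37*sqrt(30)/30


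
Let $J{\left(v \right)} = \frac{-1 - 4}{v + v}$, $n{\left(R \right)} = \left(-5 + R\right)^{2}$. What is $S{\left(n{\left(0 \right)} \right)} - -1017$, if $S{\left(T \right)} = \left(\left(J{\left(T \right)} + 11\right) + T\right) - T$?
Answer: $\frac{10279}{10} \approx 1027.9$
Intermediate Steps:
$J{\left(v \right)} = - \frac{5}{2 v}$
$S{\left(T \right)} = 11 - \frac{5}{2 T}$ ($S{\left(T \right)} = \left(\left(- \frac{5}{2 T} + 11\right) + T\right) - T = \left(\left(11 - \frac{5}{2 T}\right) + T\right) - T = \left(11 + T - \frac{5}{2 T}\right) - T = 11 - \frac{5}{2 T}$)
$S{\left(n{\left(0 \right)} \right)} - -1017 = \left(11 - \frac{5}{2 \left(-5 + 0\right)^{2}}\right) - -1017 = \left(11 - \frac{5}{2 \left(-5\right)^{2}}\right) + 1017 = \left(11 - \frac{5}{2 \cdot 25}\right) + 1017 = \left(11 - \frac{1}{10}\right) + 1017 = \frac{109}{10} + 1017 = \frac{10279}{10}$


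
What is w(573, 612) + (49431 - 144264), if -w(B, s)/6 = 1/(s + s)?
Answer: -19345933/204 ≈ -94833.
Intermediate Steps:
w(B, s) = -3/s (w(B, s) = -6/(s + s) = -6*1/(2*s) = -3/s)
w(573, 612) + (49431 - 144264) = -3/612 + (49431 - 144264) = -3*1/612 - 94833 = -1/204 - 94833 = -19345933/204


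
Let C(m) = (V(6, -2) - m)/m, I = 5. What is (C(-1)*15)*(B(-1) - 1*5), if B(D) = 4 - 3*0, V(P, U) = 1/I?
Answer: 18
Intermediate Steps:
V(P, U) = 1/5
B(D) = 4 (B(D) = 4 + 0 = 4)
C(m) = (1/5 - m)/m
(C(-1)*15)*(B(-1) - 1*5) = (((1/5 - 1*(-1))/(-1))*15)*(4 - 1*5) = (-(1/5 + 1)*15)*(4 - 5) = (-1*6/5*15)*(-1) = -6/5*15*(-1) = -18*(-1) = 18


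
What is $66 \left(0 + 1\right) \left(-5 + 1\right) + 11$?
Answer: $-253$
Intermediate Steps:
$66 \left(0 + 1\right) \left(-5 + 1\right) + 11 = 66 \cdot 1 \left(-4\right) + 11 = 66 \left(-4\right) + 11 = -264 + 11 = -253$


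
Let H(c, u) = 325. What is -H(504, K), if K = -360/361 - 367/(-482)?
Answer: -325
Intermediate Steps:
K = -41033/174002 (K = -360*1/361 - 367*(-1/482) = -360/361 + 367/482 = -41033/174002 ≈ -0.23582)
-H(504, K) = -1*325 = -325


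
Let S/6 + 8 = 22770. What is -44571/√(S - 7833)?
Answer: -14857*√128739/42913 ≈ -124.22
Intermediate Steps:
S = 136572 (S = -48 + 6*22770 = -48 + 136620 = 136572)
-44571/√(S - 7833) = -44571/√(136572 - 7833) = -44571*√128739/128739 = -14857*√128739/42913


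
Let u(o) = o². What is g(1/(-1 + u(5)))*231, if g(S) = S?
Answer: 77/8 ≈ 9.6250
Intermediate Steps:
g(1/(-1 + u(5)))*231 = 231/(-1 + 5²) = 231/(-1 + 25) = 231/24 = (1/24)*231 = 77/8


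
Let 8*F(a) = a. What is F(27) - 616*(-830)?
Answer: 4090267/8 ≈ 5.1128e+5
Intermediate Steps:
F(a) = a/8
F(27) - 616*(-830) = (⅛)*27 - 616*(-830) = 27/8 + 511280 = 4090267/8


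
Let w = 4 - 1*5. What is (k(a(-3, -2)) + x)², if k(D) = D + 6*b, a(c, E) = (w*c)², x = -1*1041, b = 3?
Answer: 1028196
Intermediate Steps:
x = -1041
w = -1 (w = 4 - 5 = -1)
a(c, E) = c² (a(c, E) = (-c)² = c²)
k(D) = 18 + D (k(D) = D + 6*3 = D + 18 = 18 + D)
(k(a(-3, -2)) + x)² = ((18 + (-3)²) - 1041)² = ((18 + 9) - 1041)² = (27 - 1041)² = (-1014)² = 1028196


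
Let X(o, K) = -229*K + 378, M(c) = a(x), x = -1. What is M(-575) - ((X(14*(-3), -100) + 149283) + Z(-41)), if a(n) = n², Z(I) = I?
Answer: -172519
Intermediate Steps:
M(c) = 1 (M(c) = (-1)² = 1)
X(o, K) = 378 - 229*K
M(-575) - ((X(14*(-3), -100) + 149283) + Z(-41)) = 1 - (((378 - 229*(-100)) + 149283) - 41) = 1 - (((378 + 22900) + 149283) - 41) = 1 - ((23278 + 149283) - 41) = 1 - (172561 - 41) = 1 - 1*172520 = 1 - 172520 = -172519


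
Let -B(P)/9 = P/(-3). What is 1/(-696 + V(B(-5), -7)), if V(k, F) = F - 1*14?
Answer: -1/717 ≈ -0.0013947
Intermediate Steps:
B(P) = 3*P (B(P) = -9*P/(-3) = -(-3)*P = 3*P)
V(k, F) = -14 + F (V(k, F) = F - 14 = -14 + F)
1/(-696 + V(B(-5), -7)) = 1/(-696 + (-14 - 7)) = 1/(-696 - 21) = 1/(-717) = -1/717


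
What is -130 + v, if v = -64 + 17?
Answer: -177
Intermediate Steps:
v = -47
-130 + v = -130 - 47 = -177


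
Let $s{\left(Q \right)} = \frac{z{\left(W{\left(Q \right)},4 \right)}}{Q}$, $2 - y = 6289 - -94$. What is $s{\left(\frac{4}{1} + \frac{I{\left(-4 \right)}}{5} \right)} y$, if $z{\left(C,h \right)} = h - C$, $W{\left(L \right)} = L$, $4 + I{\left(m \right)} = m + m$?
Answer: $- \frac{19143}{2} \approx -9571.5$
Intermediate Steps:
$I{\left(m \right)} = -4 + 2 m$ ($I{\left(m \right)} = -4 + \left(m + m\right) = -4 + 2 m$)
$y = -6381$ ($y = 2 - \left(6289 - -94\right) = 2 - \left(6289 + 94\right) = 2 - 6383 = -6381$)
$s{\left(Q \right)} = \frac{4 - Q}{Q}$
$s{\left(\frac{4}{1} + \frac{I{\left(-4 \right)}}{5} \right)} y = \frac{4 - \left(\frac{4}{1} + \frac{-4 + 2 \left(-4\right)}{5}\right)}{\frac{4}{1} + \frac{-4 + 2 \left(-4\right)}{5}} \left(-6381\right) = \frac{4 - \left(4 \cdot 1 + \left(-4 - 8\right) \frac{1}{5}\right)}{4 \cdot 1 + \left(-4 - 8\right) \frac{1}{5}} \left(-6381\right) = \frac{4 - \left(4 - \frac{12}{5}\right)}{4 - \frac{12}{5}} \left(-6381\right) = \frac{4 - \frac{8}{5}}{\frac{8}{5}} \left(-6381\right) = \frac{5 \left(4 - \frac{8}{5}\right)}{8} \left(-6381\right) = \frac{5}{8} \cdot \frac{12}{5} \left(-6381\right) = \frac{3}{2} \left(-6381\right) = - \frac{19143}{2}$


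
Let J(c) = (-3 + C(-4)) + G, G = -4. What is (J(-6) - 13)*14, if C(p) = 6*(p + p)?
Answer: -952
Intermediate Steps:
C(p) = 12*p (C(p) = 6*(2*p) = 12*p)
J(c) = -55 (J(c) = (-3 + 12*(-4)) - 4 = (-3 - 48) - 4 = -51 - 4 = -55)
(J(-6) - 13)*14 = (-55 - 13)*14 = -68*14 = -952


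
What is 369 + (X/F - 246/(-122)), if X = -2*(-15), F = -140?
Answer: 316665/854 ≈ 370.80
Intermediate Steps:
X = 30
369 + (X/F - 246/(-122)) = 369 + (30/(-140) - 246/(-122)) = 369 + (30*(-1/140) - 246*(-1/122)) = 369 + (-3/14 + 123/61) = 369 + 1539/854 = 316665/854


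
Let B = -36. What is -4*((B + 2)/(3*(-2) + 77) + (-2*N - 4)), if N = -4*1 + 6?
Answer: 2408/71 ≈ 33.915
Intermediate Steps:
N = 2 (N = -4 + 6 = 2)
-4*((B + 2)/(3*(-2) + 77) + (-2*N - 4)) = -4*((-36 + 2)/(3*(-2) + 77) + (-2*2 - 4)) = -4*(-34/(-6 + 77) + (-4 - 4)) = -4*(-34/71 - 8) = -4*(-602/71) = 2408/71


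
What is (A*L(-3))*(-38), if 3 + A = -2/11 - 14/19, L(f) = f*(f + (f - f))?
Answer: 14742/11 ≈ 1340.2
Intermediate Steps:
L(f) = f**2 (L(f) = f*(f + 0) = f*f = f**2)
A = -819/209 (A = -3 + (-2/11 - 14/19) = -3 - 192/209 = -819/209 ≈ -3.9187)
(A*L(-3))*(-38) = -819/209*(-3)**2*(-38) = -819/209*9*(-38) = -7371/209*(-38) = 14742/11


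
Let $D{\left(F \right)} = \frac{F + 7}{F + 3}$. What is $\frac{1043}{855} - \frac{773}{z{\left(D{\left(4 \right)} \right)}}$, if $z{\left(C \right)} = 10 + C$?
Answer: $- \frac{504658}{7695} \approx -65.583$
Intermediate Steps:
$D{\left(F \right)} = \frac{7 + F}{3 + F}$
$\frac{1043}{855} - \frac{773}{z{\left(D{\left(4 \right)} \right)}} = \frac{1043}{855} - \frac{773}{10 + \frac{7 + 4}{3 + 4}} = 1043 \cdot \frac{1}{855} - \frac{773}{10 + \frac{1}{7} \cdot 11} = \frac{1043}{855} - \frac{773}{10 + \frac{1}{7} \cdot 11} = \frac{1043}{855} - \frac{773}{10 + \frac{11}{7}} = \frac{1043}{855} - \frac{773}{\frac{81}{7}} = \frac{1043}{855} - \frac{5411}{81} = - \frac{504658}{7695}$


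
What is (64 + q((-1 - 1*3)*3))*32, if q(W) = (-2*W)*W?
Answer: -7168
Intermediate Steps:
q(W) = -2*W²
(64 + q((-1 - 1*3)*3))*32 = (64 - 2*9*(-1 - 1*3)²)*32 = (64 - 2*9*(-1 - 3)²)*32 = (64 - 2*(-4*3)²)*32 = (64 - 2*(-12)²)*32 = (64 - 2*144)*32 = (64 - 288)*32 = -224*32 = -7168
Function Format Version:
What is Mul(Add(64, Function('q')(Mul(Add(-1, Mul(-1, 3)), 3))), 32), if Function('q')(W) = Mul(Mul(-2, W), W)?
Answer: -7168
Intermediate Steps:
Function('q')(W) = Mul(-2, Pow(W, 2))
Mul(Add(64, Function('q')(Mul(Add(-1, Mul(-1, 3)), 3))), 32) = Mul(Add(64, Mul(-2, Pow(Mul(Add(-1, Mul(-1, 3)), 3), 2))), 32) = Mul(Add(64, Mul(-2, Pow(Mul(Add(-1, -3), 3), 2))), 32) = Mul(Add(64, Mul(-2, Pow(Mul(-4, 3), 2))), 32) = Mul(Add(64, Mul(-2, Pow(-12, 2))), 32) = Mul(Add(64, Mul(-2, 144)), 32) = Mul(Add(64, -288), 32) = Mul(-224, 32) = -7168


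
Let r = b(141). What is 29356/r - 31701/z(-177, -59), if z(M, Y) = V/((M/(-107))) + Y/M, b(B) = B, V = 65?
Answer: -195086291/329658 ≈ -591.78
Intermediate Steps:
z(M, Y) = -6955/M + Y/M (z(M, Y) = 65/((M/(-107))) + Y/M = 65/((M*(-1/107))) + Y/M = 65/((-M/107)) + Y/M = 65*(-107/M) + Y/M = -6955/M + Y/M)
r = 141
29356/r - 31701/z(-177, -59) = 29356/141 - 31701*(-177/(-6955 - 59)) = 29356*(1/141) - 31701/((-1/177*(-7014))) = 29356/141 - 31701/2338/59 = 29356/141 - 31701*59/2338 = 29356/141 - 1870359/2338 = -195086291/329658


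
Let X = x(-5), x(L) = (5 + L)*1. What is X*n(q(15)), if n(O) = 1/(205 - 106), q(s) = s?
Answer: 0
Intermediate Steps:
n(O) = 1/99
x(L) = 5 + L
X = 0 (X = 5 - 5 = 0)
X*n(q(15)) = 0*(1/99) = 0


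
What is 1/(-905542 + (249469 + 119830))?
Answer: -1/536243 ≈ -1.8648e-6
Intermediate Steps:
1/(-905542 + (249469 + 119830)) = 1/(-905542 + 369299) = 1/(-536243) = -1/536243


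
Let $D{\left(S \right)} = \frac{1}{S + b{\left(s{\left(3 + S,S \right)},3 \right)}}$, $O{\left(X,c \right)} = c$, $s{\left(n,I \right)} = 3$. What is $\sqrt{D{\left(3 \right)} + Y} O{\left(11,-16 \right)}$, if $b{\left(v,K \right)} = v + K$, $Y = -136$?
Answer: $- \frac{16 i \sqrt{1223}}{3} \approx - 186.51 i$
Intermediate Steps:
$b{\left(v,K \right)} = K + v$
$D{\left(S \right)} = \frac{1}{6 + S}$ ($D{\left(S \right)} = \frac{1}{S + \left(3 + 3\right)} = \frac{1}{S + 6} = \frac{1}{6 + S}$)
$\sqrt{D{\left(3 \right)} + Y} O{\left(11,-16 \right)} = \sqrt{\frac{1}{6 + 3} - 136} \left(-16\right) = \sqrt{\frac{1}{9} - 136} \left(-16\right) = \sqrt{- \frac{1223}{9}} \left(-16\right) = \frac{i \sqrt{1223}}{3} \left(-16\right) = - \frac{16 i \sqrt{1223}}{3}$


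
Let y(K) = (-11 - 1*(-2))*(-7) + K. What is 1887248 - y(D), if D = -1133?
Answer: 1888318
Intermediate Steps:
y(K) = 63 + K (y(K) = (-11 + 2)*(-7) + K = -9*(-7) + K = 63 + K)
1887248 - y(D) = 1887248 - (63 - 1133) = 1887248 - 1*(-1070) = 1887248 + 1070 = 1888318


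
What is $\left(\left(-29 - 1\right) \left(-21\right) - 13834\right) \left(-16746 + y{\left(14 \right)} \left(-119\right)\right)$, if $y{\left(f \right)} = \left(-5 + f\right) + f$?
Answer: $257253532$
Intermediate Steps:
$y{\left(f \right)} = -5 + 2 f$
$\left(\left(-29 - 1\right) \left(-21\right) - 13834\right) \left(-16746 + y{\left(14 \right)} \left(-119\right)\right) = \left(\left(-29 - 1\right) \left(-21\right) - 13834\right) \left(-16746 + \left(-5 + 2 \cdot 14\right) \left(-119\right)\right) = \left(\left(-30\right) \left(-21\right) - 13834\right) \left(-16746 + \left(-5 + 28\right) \left(-119\right)\right) = \left(630 - 13834\right) \left(-16746 + 23 \left(-119\right)\right) = - 13204 \left(-16746 - 2737\right) = \left(-13204\right) \left(-19483\right) = 257253532$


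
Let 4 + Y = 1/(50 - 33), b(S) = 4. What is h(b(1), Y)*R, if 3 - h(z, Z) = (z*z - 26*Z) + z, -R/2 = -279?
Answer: -1133298/17 ≈ -66665.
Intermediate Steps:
R = 558 (R = -2*(-279) = 558)
Y = -67/17 (Y = -4 + 1/(50 - 33) = -4 + 1/17 = -67/17 ≈ -3.9412)
h(z, Z) = 3 - z - z² + 26*Z (h(z, Z) = 3 - ((z*z - 26*Z) + z) = 3 - ((z² - 26*Z) + z) = 3 - (z + z² - 26*Z) = 3 + (-z - z² + 26*Z) = 3 - z - z² + 26*Z)
h(b(1), Y)*R = (3 - 1*4 - 1*4² + 26*(-67/17))*558 = (3 - 4 - 1*16 - 1742/17)*558 = (3 - 4 - 16 - 1742/17)*558 = -2031/17*558 = -1133298/17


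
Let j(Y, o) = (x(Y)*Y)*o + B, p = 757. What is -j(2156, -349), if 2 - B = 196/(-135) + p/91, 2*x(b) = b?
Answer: 9964789013909/12285 ≈ 8.1113e+8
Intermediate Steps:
x(b) = b/2
B = -59789/12285 (B = 2 - (196/(-135) + 757/91) = 2 - (196*(-1/135) + 757*(1/91)) = 2 - (-196/135 + 757/91) = 2 - 1*84359/12285 = 2 - 84359/12285 = -59789/12285 ≈ -4.8668)
j(Y, o) = -59789/12285 + o*Y**2/2 (j(Y, o) = ((Y/2)*Y)*o - 59789/12285 = (Y**2/2)*o - 59789/12285 = o*Y**2/2 - 59789/12285 = -59789/12285 + o*Y**2/2)
-j(2156, -349) = -(-59789/12285 + (1/2)*(-349)*2156**2) = -(-59789/12285 + (1/2)*(-349)*4648336) = -(-59789/12285 - 811134632) = -1*(-9964789013909/12285) = 9964789013909/12285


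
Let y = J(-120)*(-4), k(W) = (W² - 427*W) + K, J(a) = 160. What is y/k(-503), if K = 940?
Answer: -64/46873 ≈ -0.0013654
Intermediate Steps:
k(W) = 940 + W² - 427*W (k(W) = (W² - 427*W) + 940 = 940 + W² - 427*W)
y = -640 (y = 160*(-4) = -640)
y/k(-503) = -640/(940 + (-503)² - 427*(-503)) = -640/(940 + 253009 + 214781) = -640/468730 = -640*1/468730 = -64/46873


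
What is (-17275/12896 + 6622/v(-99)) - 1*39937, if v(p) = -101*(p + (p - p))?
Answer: -468167984351/11722464 ≈ -39938.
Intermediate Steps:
v(p) = -101*p (v(p) = -101*(p + 0) = -101*p)
(-17275/12896 + 6622/v(-99)) - 1*39937 = (-17275/12896 + 6622/((-101*(-99)))) - 1*39937 = (-17275*1/12896 + 6622/9999) - 39937 = (-17275/12896 + 6622*(1/9999)) - 39937 = (-17275/12896 + 602/909) - 39937 = -7939583/11722464 - 39937 = -468167984351/11722464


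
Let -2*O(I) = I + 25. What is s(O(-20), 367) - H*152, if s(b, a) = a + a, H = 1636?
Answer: -247938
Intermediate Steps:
O(I) = -25/2 - I/2 (O(I) = -(I + 25)/2 = -(25 + I)/2 = -25/2 - I/2)
s(b, a) = 2*a
s(O(-20), 367) - H*152 = 2*367 - 1636*152 = 734 - 1*248672 = 734 - 248672 = -247938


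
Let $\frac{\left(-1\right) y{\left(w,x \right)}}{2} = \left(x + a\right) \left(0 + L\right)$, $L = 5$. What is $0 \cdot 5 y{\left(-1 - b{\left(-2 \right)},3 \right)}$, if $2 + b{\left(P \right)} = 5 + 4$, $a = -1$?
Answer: $0$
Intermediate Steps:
$b{\left(P \right)} = 7$ ($b{\left(P \right)} = -2 + \left(5 + 4\right) = -2 + 9 = 7$)
$y{\left(w,x \right)} = 10 - 10 x$ ($y{\left(w,x \right)} = - 2 \left(x - 1\right) \left(0 + 5\right) = - 2 \left(-1 + x\right) 5 = - 2 \left(-5 + 5 x\right) = 10 - 10 x$)
$0 \cdot 5 y{\left(-1 - b{\left(-2 \right)},3 \right)} = 0 \cdot 5 \left(10 - 30\right) = 0 \left(10 - 30\right) = 0 \left(-20\right) = 0$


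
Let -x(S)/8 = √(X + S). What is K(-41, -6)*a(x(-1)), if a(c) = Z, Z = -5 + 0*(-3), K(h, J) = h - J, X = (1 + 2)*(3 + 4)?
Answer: 175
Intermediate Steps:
X = 21 (X = 3*7 = 21)
x(S) = -8*√(21 + S)
Z = -5 (Z = -5 + 0 = -5)
a(c) = -5
K(-41, -6)*a(x(-1)) = (-41 - 1*(-6))*(-5) = (-41 + 6)*(-5) = -35*(-5) = 175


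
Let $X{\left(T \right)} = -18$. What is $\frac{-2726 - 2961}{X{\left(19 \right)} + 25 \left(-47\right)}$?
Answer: $\frac{5687}{1193} \approx 4.767$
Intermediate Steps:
$\frac{-2726 - 2961}{X{\left(19 \right)} + 25 \left(-47\right)} = \frac{-2726 - 2961}{-18 + 25 \left(-47\right)} = - \frac{5687}{-18 - 1175} = - \frac{5687}{-1193} = \left(-5687\right) \left(- \frac{1}{1193}\right) = \frac{5687}{1193}$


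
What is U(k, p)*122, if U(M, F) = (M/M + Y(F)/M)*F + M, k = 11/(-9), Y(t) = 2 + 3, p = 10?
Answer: -388082/99 ≈ -3920.0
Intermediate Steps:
Y(t) = 5
k = -11/9 (k = 11*(-⅑) = -11/9 ≈ -1.2222)
U(M, F) = M + F*(1 + 5/M) (U(M, F) = (M/M + 5/M)*F + M = (1 + 5/M)*F + M = F*(1 + 5/M) + M = M + F*(1 + 5/M))
U(k, p)*122 = (10 - 11/9 + 5*10/(-11/9))*122 = (10 - 11/9 + 5*10*(-9/11))*122 = (10 - 11/9 - 450/11)*122 = -3181/99*122 = -388082/99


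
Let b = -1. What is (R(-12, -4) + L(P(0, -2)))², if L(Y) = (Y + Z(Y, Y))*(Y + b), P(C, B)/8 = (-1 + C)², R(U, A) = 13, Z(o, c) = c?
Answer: 15625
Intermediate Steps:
P(C, B) = 8*(-1 + C)²
L(Y) = 2*Y*(-1 + Y) (L(Y) = (Y + Y)*(Y - 1) = (2*Y)*(-1 + Y) = 2*Y*(-1 + Y))
(R(-12, -4) + L(P(0, -2)))² = (13 + 2*(8*(-1 + 0)²)*(-1 + 8*(-1 + 0)²))² = (13 + 2*(8*(-1)²)*(-1 + 8*(-1)²))² = (13 + 2*(8*1)*(-1 + 8*1))² = (13 + 2*8*(-1 + 8))² = (13 + 2*8*7)² = (13 + 112)² = 125² = 15625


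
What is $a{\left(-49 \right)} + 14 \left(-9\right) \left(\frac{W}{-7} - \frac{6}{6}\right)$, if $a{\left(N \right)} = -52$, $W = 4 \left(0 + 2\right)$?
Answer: $218$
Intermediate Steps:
$W = 8$ ($W = 4 \cdot 2 = 8$)
$a{\left(-49 \right)} + 14 \left(-9\right) \left(\frac{W}{-7} - \frac{6}{6}\right) = -52 + 14 \left(-9\right) \left(\frac{8}{-7} - \frac{6}{6}\right) = -52 - 126 \left(8 \left(- \frac{1}{7}\right) - 1\right) = -52 - 126 \left(- \frac{8}{7} - 1\right) = -52 - -270 = -52 + 270 = 218$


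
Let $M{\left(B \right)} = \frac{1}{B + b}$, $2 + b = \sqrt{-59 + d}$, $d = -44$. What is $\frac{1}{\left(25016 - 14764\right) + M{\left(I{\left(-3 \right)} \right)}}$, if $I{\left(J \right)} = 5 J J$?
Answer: $\frac{20011947}{205162921481} + \frac{i \sqrt{103}}{205162921481} \approx 9.7542 \cdot 10^{-5} + 4.9467 \cdot 10^{-11} i$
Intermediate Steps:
$b = -2 + i \sqrt{103}$ ($b = -2 + \sqrt{-59 - 44} = -2 + \sqrt{-103} = -2 + i \sqrt{103} \approx -2.0 + 10.149 i$)
$I{\left(J \right)} = 5 J^{2}$
$M{\left(B \right)} = \frac{1}{-2 + B + i \sqrt{103}}$ ($M{\left(B \right)} = \frac{1}{B - \left(2 - i \sqrt{103}\right)} = \frac{1}{-2 + B + i \sqrt{103}}$)
$\frac{1}{\left(25016 - 14764\right) + M{\left(I{\left(-3 \right)} \right)}} = \frac{1}{\left(25016 - 14764\right) + \frac{1}{-2 + 5 \left(-3\right)^{2} + i \sqrt{103}}} = \frac{1}{\left(25016 - 14764\right) + \frac{1}{-2 + 5 \cdot 9 + i \sqrt{103}}} = \frac{1}{10252 + \frac{1}{-2 + 45 + i \sqrt{103}}} = \frac{1}{10252 + \frac{1}{43 + i \sqrt{103}}}$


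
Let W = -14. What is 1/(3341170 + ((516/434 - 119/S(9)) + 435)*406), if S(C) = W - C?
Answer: 713/2510019046 ≈ 2.8406e-7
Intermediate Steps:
S(C) = -14 - C
1/(3341170 + ((516/434 - 119/S(9)) + 435)*406) = 1/(3341170 + ((516/434 - 119/(-14 - 1*9)) + 435)*406) = 1/(3341170 + ((516*(1/434) - 119/(-14 - 9)) + 435)*406) = 1/(3341170 + ((258/217 - 119/(-23)) + 435)*406) = 1/(3341170 + ((258/217 - 119*(-1/23)) + 435)*406) = 1/(3341170 + ((258/217 + 119/23) + 435)*406) = 1/(3341170 + (31757/4991 + 435)*406) = 1/(3341170 + (2202842/4991)*406) = 1/(3341170 + 127764836/713) = 1/(2510019046/713) = 713/2510019046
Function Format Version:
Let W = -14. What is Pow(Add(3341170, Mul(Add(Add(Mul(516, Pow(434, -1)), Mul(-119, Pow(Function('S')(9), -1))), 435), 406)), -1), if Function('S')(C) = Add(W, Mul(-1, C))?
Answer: Rational(713, 2510019046) ≈ 2.8406e-7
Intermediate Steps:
Function('S')(C) = Add(-14, Mul(-1, C))
Pow(Add(3341170, Mul(Add(Add(Mul(516, Pow(434, -1)), Mul(-119, Pow(Function('S')(9), -1))), 435), 406)), -1) = Pow(Add(3341170, Mul(Add(Add(Mul(516, Pow(434, -1)), Mul(-119, Pow(Add(-14, Mul(-1, 9)), -1))), 435), 406)), -1) = Pow(Add(3341170, Mul(Add(Add(Mul(516, Rational(1, 434)), Mul(-119, Pow(Add(-14, -9), -1))), 435), 406)), -1) = Pow(Add(3341170, Mul(Add(Add(Rational(258, 217), Mul(-119, Pow(-23, -1))), 435), 406)), -1) = Pow(Add(3341170, Mul(Add(Add(Rational(258, 217), Mul(-119, Rational(-1, 23))), 435), 406)), -1) = Pow(Add(3341170, Mul(Add(Add(Rational(258, 217), Rational(119, 23)), 435), 406)), -1) = Pow(Add(3341170, Mul(Add(Rational(31757, 4991), 435), 406)), -1) = Pow(Add(3341170, Mul(Rational(2202842, 4991), 406)), -1) = Pow(Add(3341170, Rational(127764836, 713)), -1) = Pow(Rational(2510019046, 713), -1) = Rational(713, 2510019046)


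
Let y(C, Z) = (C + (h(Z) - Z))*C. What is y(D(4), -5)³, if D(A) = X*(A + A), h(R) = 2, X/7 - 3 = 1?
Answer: 138541534838784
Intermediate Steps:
X = 28 (X = 21 + 7*1 = 21 + 7 = 28)
D(A) = 56*A (D(A) = 28*(A + A) = 28*(2*A) = 56*A)
y(C, Z) = C*(2 + C - Z) (y(C, Z) = (C + (2 - Z))*C = (2 + C - Z)*C = C*(2 + C - Z))
y(D(4), -5)³ = ((56*4)*(2 + 56*4 - 1*(-5)))³ = (224*(2 + 224 + 5))³ = (224*231)³ = 51744³ = 138541534838784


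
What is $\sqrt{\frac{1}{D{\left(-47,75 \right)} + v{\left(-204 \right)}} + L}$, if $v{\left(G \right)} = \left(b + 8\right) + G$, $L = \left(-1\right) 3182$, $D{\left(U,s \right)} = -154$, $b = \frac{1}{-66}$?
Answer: $\frac{14 i \sqrt{8663752838}}{23101} \approx 56.409 i$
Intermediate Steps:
$b = - \frac{1}{66} \approx -0.015152$
$L = -3182$
$v{\left(G \right)} = \frac{527}{66} + G$ ($v{\left(G \right)} = \left(- \frac{1}{66} + 8\right) + G = \frac{527}{66} + G$)
$\sqrt{\frac{1}{D{\left(-47,75 \right)} + v{\left(-204 \right)}} + L} = \sqrt{\frac{1}{-154 + \left(\frac{527}{66} - 204\right)} - 3182} = \sqrt{\frac{1}{-154 - \frac{12937}{66}} - 3182} = \sqrt{\frac{1}{- \frac{23101}{66}} - 3182} = \sqrt{- \frac{66}{23101} - 3182} = \sqrt{- \frac{73507448}{23101}} = \frac{14 i \sqrt{8663752838}}{23101}$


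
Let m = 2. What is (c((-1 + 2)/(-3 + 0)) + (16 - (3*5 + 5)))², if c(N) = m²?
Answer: 0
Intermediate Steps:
c(N) = 4 (c(N) = 2² = 4)
(c((-1 + 2)/(-3 + 0)) + (16 - (3*5 + 5)))² = (4 + (16 - (3*5 + 5)))² = (4 + (16 - (15 + 5)))² = (4 + (16 - 1*20))² = (4 + (16 - 20))² = (4 - 4)² = 0² = 0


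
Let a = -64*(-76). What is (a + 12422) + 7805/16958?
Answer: 293143793/16958 ≈ 17286.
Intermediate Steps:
a = 4864
(a + 12422) + 7805/16958 = (4864 + 12422) + 7805/16958 = 17286 + 7805*(1/16958) = 17286 + 7805/16958 = 293143793/16958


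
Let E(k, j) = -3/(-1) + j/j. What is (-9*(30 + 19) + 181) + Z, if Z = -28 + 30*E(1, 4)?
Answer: -168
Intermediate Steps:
E(k, j) = 4 (E(k, j) = -3*(-1) + 1 = 3 + 1 = 4)
Z = 92 (Z = -28 + 30*4 = -28 + 120 = 92)
(-9*(30 + 19) + 181) + Z = (-9*(30 + 19) + 181) + 92 = (-9*49 + 181) + 92 = (-441 + 181) + 92 = -260 + 92 = -168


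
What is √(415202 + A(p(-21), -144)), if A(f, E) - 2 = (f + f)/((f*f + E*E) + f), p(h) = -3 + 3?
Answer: 2*√103801 ≈ 644.36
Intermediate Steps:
p(h) = 0
A(f, E) = 2 + 2*f/(f + E² + f²) (A(f, E) = 2 + (f + f)/((f*f + E*E) + f) = 2 + (2*f)/((f² + E²) + f) = 2 + (2*f)/((E² + f²) + f) = 2 + (2*f)/(f + E² + f²) = 2 + 2*f/(f + E² + f²))
√(415202 + A(p(-21), -144)) = √(415202 + 2*((-144)² + 0² + 2*0)/(0 + (-144)² + 0²)) = √(415202 + 2*(20736 + 0 + 0)/(0 + 20736 + 0)) = √(415202 + 2*20736/20736) = √(415202 + 2*(1/20736)*20736) = √(415202 + 2) = √415204 = 2*√103801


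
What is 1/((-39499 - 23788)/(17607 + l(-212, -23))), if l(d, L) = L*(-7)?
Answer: -17768/63287 ≈ -0.28075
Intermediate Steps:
l(d, L) = -7*L
1/((-39499 - 23788)/(17607 + l(-212, -23))) = 1/((-39499 - 23788)/(17607 - 7*(-23))) = 1/(-63287/(17607 + 161)) = 1/(-63287/17768) = -17768/63287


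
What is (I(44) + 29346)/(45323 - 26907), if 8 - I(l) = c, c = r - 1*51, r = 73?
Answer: 7333/4604 ≈ 1.5927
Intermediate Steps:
c = 22 (c = 73 - 1*51 = 73 - 51 = 22)
I(l) = -14 (I(l) = 8 - 1*22 = 8 - 22 = -14)
(I(44) + 29346)/(45323 - 26907) = (-14 + 29346)/(45323 - 26907) = 29332/18416 = 29332*(1/18416) = 7333/4604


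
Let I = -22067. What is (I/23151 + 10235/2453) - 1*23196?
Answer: -1317104171854/56789403 ≈ -23193.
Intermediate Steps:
(I/23151 + 10235/2453) - 1*23196 = (-22067/23151 + 10235/2453) - 1*23196 = (-22067*1/23151 + 10235*(1/2453)) - 23196 = (-22067/23151 + 10235/2453) - 23196 = 182820134/56789403 - 23196 = -1317104171854/56789403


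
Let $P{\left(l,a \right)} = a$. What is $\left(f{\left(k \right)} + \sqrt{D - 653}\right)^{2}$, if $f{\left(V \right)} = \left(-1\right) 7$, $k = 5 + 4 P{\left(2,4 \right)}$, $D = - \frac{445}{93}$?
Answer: $\frac{\left(651 - i \sqrt{5689182}\right)^{2}}{8649} \approx -608.79 - 359.06 i$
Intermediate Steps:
$D = - \frac{445}{93}$ ($D = \left(-445\right) \frac{1}{93} = - \frac{445}{93} \approx -4.7849$)
$k = 21$ ($k = 5 + 4 \cdot 4 = 5 + 16 = 21$)
$f{\left(V \right)} = -7$
$\left(f{\left(k \right)} + \sqrt{D - 653}\right)^{2} = \left(-7 + \sqrt{- \frac{445}{93} - 653}\right)^{2} = \left(-7 + \sqrt{- \frac{61174}{93}}\right)^{2} = \left(-7 + \frac{i \sqrt{5689182}}{93}\right)^{2}$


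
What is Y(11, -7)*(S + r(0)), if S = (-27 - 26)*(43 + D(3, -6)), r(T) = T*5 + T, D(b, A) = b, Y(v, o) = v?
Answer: -26818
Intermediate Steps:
r(T) = 6*T (r(T) = 5*T + T = 6*T)
S = -2438 (S = (-27 - 26)*(43 + 3) = -53*46 = -2438)
Y(11, -7)*(S + r(0)) = 11*(-2438 + 6*0) = 11*(-2438 + 0) = 11*(-2438) = -26818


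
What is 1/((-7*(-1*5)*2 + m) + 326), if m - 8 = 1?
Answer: 1/405 ≈ 0.0024691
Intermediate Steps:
m = 9 (m = 8 + 1 = 9)
1/((-7*(-1*5)*2 + m) + 326) = 1/((-7*(-1*5)*2 + 9) + 326) = 1/((-(-35)*2 + 9) + 326) = 1/((-7*(-10) + 9) + 326) = 1/((70 + 9) + 326) = 1/(79 + 326) = 1/405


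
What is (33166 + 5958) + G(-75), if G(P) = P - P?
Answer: 39124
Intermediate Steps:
G(P) = 0
(33166 + 5958) + G(-75) = (33166 + 5958) + 0 = 39124 + 0 = 39124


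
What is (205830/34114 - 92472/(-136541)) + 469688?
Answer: 1093909511092775/2328979837 ≈ 4.6969e+5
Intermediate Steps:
(205830/34114 - 92472/(-136541)) + 469688 = (205830*(1/34114) - 92472*(-1/136541)) + 469688 = (102915/17057 + 92472/136541) + 469688 = 15629411919/2328979837 + 469688 = 1093909511092775/2328979837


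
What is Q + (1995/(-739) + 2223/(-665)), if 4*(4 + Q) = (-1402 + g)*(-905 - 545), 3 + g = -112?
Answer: 28446454129/51730 ≈ 5.4990e+5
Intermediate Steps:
g = -115 (g = -3 - 112 = -115)
Q = 1099817/2 (Q = -4 + ((-1402 - 115)*(-905 - 545))/4 = -4 + (-1517*(-1450))/4 = -4 + (1/4)*2199650 = -4 + 1099825/2 = 1099817/2 ≈ 5.4991e+5)
Q + (1995/(-739) + 2223/(-665)) = 1099817/2 + (1995/(-739) + 2223/(-665)) = 1099817/2 + (1995*(-1/739) + 2223*(-1/665)) = 1099817/2 + (-1995/739 - 117/35) = 1099817/2 - 156288/25865 = 28446454129/51730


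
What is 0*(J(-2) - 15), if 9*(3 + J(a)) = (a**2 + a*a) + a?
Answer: 0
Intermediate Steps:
J(a) = -3 + a/9 + 2*a**2/9 (J(a) = -3 + ((a**2 + a*a) + a)/9 = -3 + ((a**2 + a**2) + a)/9 = -3 + (2*a**2 + a)/9 = -3 + (a + 2*a**2)/9 = -3 + (a/9 + 2*a**2/9) = -3 + a/9 + 2*a**2/9)
0*(J(-2) - 15) = 0*((-3 + (1/9)*(-2) + (2/9)*(-2)**2) - 15) = 0*((-3 - 2/9 + (2/9)*4) - 15) = 0*((-3 - 2/9 + 8/9) - 15) = 0*(-7/3 - 15) = 0*(-52/3) = 0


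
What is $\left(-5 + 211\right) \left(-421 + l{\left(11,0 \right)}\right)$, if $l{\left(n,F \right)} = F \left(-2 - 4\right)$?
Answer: $-86726$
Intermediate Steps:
$l{\left(n,F \right)} = - 6 F$ ($l{\left(n,F \right)} = F \left(-6\right) = - 6 F$)
$\left(-5 + 211\right) \left(-421 + l{\left(11,0 \right)}\right) = \left(-5 + 211\right) \left(-421 - 0\right) = 206 \left(-421 + 0\right) = 206 \left(-421\right) = -86726$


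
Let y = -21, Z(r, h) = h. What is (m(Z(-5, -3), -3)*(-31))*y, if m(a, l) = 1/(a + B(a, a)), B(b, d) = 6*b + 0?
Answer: -31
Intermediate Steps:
B(b, d) = 6*b
m(a, l) = 1/(7*a) (m(a, l) = 1/(a + 6*a) = 1/(7*a))
(m(Z(-5, -3), -3)*(-31))*y = (((1/7)/(-3))*(-31))*(-21) = (((1/7)*(-1/3))*(-31))*(-21) = -1/21*(-31)*(-21) = (31/21)*(-21) = -31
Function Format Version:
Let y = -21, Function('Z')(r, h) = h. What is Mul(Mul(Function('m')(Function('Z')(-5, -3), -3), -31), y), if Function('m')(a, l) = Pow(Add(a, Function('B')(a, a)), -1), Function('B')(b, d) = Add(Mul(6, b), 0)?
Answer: -31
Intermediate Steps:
Function('B')(b, d) = Mul(6, b)
Function('m')(a, l) = Mul(Rational(1, 7), Pow(a, -1)) (Function('m')(a, l) = Pow(Add(a, Mul(6, a)), -1) = Pow(Mul(7, a), -1) = Mul(Rational(1, 7), Pow(a, -1)))
Mul(Mul(Function('m')(Function('Z')(-5, -3), -3), -31), y) = Mul(Mul(Mul(Rational(1, 7), Pow(-3, -1)), -31), -21) = Mul(Mul(Mul(Rational(1, 7), Rational(-1, 3)), -31), -21) = Mul(Mul(Rational(-1, 21), -31), -21) = Mul(Rational(31, 21), -21) = -31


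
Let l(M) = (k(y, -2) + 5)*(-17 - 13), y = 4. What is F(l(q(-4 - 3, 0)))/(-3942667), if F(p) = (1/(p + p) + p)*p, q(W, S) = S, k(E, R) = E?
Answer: -145801/7885334 ≈ -0.018490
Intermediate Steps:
l(M) = -270 (l(M) = (4 + 5)*(-17 - 13) = 9*(-30) = -270)
F(p) = p*(p + 1/(2*p)) (F(p) = (1/(2*p) + p)*p = (p + 1/(2*p))*p = p*(p + 1/(2*p)))
F(l(q(-4 - 3, 0)))/(-3942667) = (1/2 + (-270)**2)/(-3942667) = (1/2 + 72900)*(-1/3942667) = (145801/2)*(-1/3942667) = -145801/7885334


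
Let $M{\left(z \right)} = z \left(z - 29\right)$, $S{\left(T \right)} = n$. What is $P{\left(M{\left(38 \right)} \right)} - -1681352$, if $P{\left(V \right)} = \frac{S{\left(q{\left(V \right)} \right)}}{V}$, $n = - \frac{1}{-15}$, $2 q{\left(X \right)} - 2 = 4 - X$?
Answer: $\frac{8625335761}{5130} \approx 1.6814 \cdot 10^{6}$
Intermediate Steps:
$q{\left(X \right)} = 3 - \frac{X}{2}$ ($q{\left(X \right)} = 1 + \frac{4 - X}{2} = 1 - \left(-2 + \frac{X}{2}\right) = 3 - \frac{X}{2}$)
$n = \frac{1}{15}$ ($n = \left(-1\right) \left(- \frac{1}{15}\right) = \frac{1}{15} \approx 0.066667$)
$S{\left(T \right)} = \frac{1}{15}$
$M{\left(z \right)} = z \left(-29 + z\right)$
$P{\left(V \right)} = \frac{1}{15 V}$
$P{\left(M{\left(38 \right)} \right)} - -1681352 = \frac{1}{15 \cdot 38 \left(-29 + 38\right)} - -1681352 = \frac{1}{15 \cdot 38 \cdot 9} + 1681352 = \frac{1}{15 \cdot 342} + 1681352 = \frac{1}{15} \cdot \frac{1}{342} + 1681352 = \frac{1}{5130} + 1681352 = \frac{8625335761}{5130}$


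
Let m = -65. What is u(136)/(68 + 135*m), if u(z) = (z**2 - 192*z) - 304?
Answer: 7920/8707 ≈ 0.90961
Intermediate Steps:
u(z) = -304 + z**2 - 192*z
u(136)/(68 + 135*m) = (-304 + 136**2 - 192*136)/(68 + 135*(-65)) = (-304 + 18496 - 26112)/(68 - 8775) = -7920/(-8707) = -7920*(-1/8707) = 7920/8707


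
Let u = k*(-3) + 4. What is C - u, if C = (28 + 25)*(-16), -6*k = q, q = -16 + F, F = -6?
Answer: -841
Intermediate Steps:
q = -22 (q = -16 - 6 = -22)
k = 11/3 (k = -⅙*(-22) = 11/3 ≈ 3.6667)
C = -848 (C = 53*(-16) = -848)
u = -7 (u = (11/3)*(-3) + 4 = -11 + 4 = -7)
C - u = -848 - 1*(-7) = -848 + 7 = -841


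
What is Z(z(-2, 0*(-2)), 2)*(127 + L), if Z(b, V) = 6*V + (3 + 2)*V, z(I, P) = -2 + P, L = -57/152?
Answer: 11143/4 ≈ 2785.8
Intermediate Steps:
L = -3/8 (L = -57*1/152 = -3/8 ≈ -0.37500)
Z(b, V) = 11*V (Z(b, V) = 6*V + 5*V = 11*V)
Z(z(-2, 0*(-2)), 2)*(127 + L) = (11*2)*(127 - 3/8) = 22*(1013/8) = 11143/4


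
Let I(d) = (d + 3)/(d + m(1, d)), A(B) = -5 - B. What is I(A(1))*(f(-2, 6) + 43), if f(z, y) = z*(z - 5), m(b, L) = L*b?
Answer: 57/4 ≈ 14.250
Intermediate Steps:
f(z, y) = z*(-5 + z)
I(d) = (3 + d)/(2*d) (I(d) = (d + 3)/(d + d*1) = (3 + d)/(d + d) = (3 + d)/((2*d)) = (3 + d)*(1/(2*d)) = (3 + d)/(2*d))
I(A(1))*(f(-2, 6) + 43) = ((3 + (-5 - 1*1))/(2*(-5 - 1*1)))*(-2*(-5 - 2) + 43) = ((3 + (-5 - 1))/(2*(-5 - 1)))*(-2*(-7) + 43) = ((½)*(3 - 6)/(-6))*(14 + 43) = ((½)*(-⅙)*(-3))*57 = (¼)*57 = 57/4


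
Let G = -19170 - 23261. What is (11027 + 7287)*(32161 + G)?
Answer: -188084780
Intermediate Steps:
G = -42431
(11027 + 7287)*(32161 + G) = (11027 + 7287)*(32161 - 42431) = 18314*(-10270) = -188084780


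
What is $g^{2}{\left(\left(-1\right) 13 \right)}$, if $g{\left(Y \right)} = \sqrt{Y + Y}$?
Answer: $-26$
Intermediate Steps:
$g{\left(Y \right)} = \sqrt{2} \sqrt{Y}$ ($g{\left(Y \right)} = \sqrt{2 Y} = \sqrt{2} \sqrt{Y}$)
$g^{2}{\left(\left(-1\right) 13 \right)} = \left(\sqrt{2} \sqrt{\left(-1\right) 13}\right)^{2} = \left(\sqrt{2} \sqrt{-13}\right)^{2} = \left(\sqrt{2} i \sqrt{13}\right)^{2} = \left(i \sqrt{26}\right)^{2} = -26$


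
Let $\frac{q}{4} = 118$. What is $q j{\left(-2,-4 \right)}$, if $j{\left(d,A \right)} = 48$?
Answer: $22656$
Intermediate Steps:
$q = 472$ ($q = 4 \cdot 118 = 472$)
$q j{\left(-2,-4 \right)} = 472 \cdot 48 = 22656$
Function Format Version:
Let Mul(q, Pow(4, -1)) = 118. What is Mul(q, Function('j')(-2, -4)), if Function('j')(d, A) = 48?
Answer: 22656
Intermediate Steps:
q = 472 (q = Mul(4, 118) = 472)
Mul(q, Function('j')(-2, -4)) = Mul(472, 48) = 22656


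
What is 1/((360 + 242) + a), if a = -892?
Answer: -1/290 ≈ -0.0034483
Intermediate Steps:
1/((360 + 242) + a) = 1/((360 + 242) - 892) = 1/(602 - 892) = 1/(-290) = -1/290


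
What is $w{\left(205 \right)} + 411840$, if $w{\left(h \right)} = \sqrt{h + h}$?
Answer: $411840 + \sqrt{410} \approx 4.1186 \cdot 10^{5}$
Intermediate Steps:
$w{\left(h \right)} = \sqrt{2} \sqrt{h}$ ($w{\left(h \right)} = \sqrt{2 h} = \sqrt{2} \sqrt{h}$)
$w{\left(205 \right)} + 411840 = \sqrt{2} \sqrt{205} + 411840 = \sqrt{410} + 411840 = 411840 + \sqrt{410}$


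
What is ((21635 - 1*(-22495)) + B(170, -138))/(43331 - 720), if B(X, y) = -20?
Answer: 44110/42611 ≈ 1.0352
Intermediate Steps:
((21635 - 1*(-22495)) + B(170, -138))/(43331 - 720) = ((21635 - 1*(-22495)) - 20)/(43331 - 720) = ((21635 + 22495) - 20)/42611 = (44130 - 20)*(1/42611) = 44110*(1/42611) = 44110/42611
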